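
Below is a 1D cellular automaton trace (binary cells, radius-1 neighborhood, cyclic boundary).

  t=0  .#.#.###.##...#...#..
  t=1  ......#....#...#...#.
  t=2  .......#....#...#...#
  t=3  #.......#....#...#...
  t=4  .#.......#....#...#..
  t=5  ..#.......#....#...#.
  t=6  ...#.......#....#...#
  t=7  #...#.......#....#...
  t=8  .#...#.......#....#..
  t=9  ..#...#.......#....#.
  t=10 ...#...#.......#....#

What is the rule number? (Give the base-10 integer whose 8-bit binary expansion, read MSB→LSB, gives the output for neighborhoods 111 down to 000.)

  ###|#  b7=1 t=0,i=6
  ##.|.  b6=0 t=0,i=7
  #.#|.  b5=0 t=0,i=2
  #..|#  b4=1 t=0,i=11
  .##|.  b3=0 t=0,i=5
  .#.|.  b2=0 t=0,i=1
  ..#|.  b1=0 t=0,i=0
  ...|.  b0=0 t=0,i=12
  bits 10010000 = 144

144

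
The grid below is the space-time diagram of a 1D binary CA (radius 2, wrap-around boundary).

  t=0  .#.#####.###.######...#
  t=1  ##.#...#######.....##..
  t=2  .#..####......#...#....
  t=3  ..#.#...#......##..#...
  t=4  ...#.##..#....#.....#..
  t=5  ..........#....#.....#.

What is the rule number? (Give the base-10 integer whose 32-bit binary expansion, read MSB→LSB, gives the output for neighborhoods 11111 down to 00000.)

698509192

  #####|.  b31=0 t=0,i=5
  ####.|.  b30=0 t=0,i=6
  ###.#|#  b29=1 t=0,i=7
  ###..|.  b28=0 t=0,i=18
  ##.##|#  b27=1 t=0,i=8
  ##.#.|.  b26=0 t=1,i=2
  ##..#|.  b25=0 t=1,i=21
  ##...|#  b24=1 t=0,i=19
  #.###|#  b23=1 t=0,i=3
  #.##.|.  b22=0 t=4,i=5
  #.#.#|#  b21=1 t=0,i=1
  #.#..|.  b20=0 t=1,i=3
  #..##|.  b19=0 t=1,i=22
  #..#.|.  b18=0 t=3,i=18
  #...#|#  b17=1 t=0,i=20
  #....|.  b16=0 t=1,i=15
  .####|.  b15=0 t=0,i=4
  .###.|#  b14=1 t=0,i=10
  .##.#|#  b13=1 t=1,i=1
  .##..|.  b12=0 t=1,i=20
  .#.##|.  b11=0 t=0,i=2
  .#.#.|#  b10=1 t=0,i=0
  .#..#|#  b9=1 t=2,i=2
  .#...|#  b8=1 t=1,i=4
  ..###|#  b7=1 t=1,i=7
  ..##.|.  b6=0 t=1,i=0
  ..#.#|.  b5=0 t=0,i=22
  ..#..|.  b4=0 t=2,i=1
  ...##|#  b3=1 t=1,i=6
  ...#.|.  b2=0 t=0,i=21
  ....#|.  b1=0 t=1,i=17
  .....|.  b0=0 t=1,i=16
  bits 00101001101000100110011110001000 = 698509192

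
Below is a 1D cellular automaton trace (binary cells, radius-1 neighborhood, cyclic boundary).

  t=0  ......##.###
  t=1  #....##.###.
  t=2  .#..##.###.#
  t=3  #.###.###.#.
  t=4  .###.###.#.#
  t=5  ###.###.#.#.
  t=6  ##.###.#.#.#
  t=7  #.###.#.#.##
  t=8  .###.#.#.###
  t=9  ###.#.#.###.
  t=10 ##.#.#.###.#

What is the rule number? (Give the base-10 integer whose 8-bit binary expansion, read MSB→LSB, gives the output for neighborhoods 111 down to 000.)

186

  ###|#  b7=1 t=0,i=10
  ##.|.  b6=0 t=0,i=7
  #.#|#  b5=1 t=0,i=8
  #..|#  b4=1 t=0,i=0
  .##|#  b3=1 t=0,i=6
  .#.|.  b2=0 t=1,i=0
  ..#|#  b1=1 t=0,i=5
  ...|.  b0=0 t=0,i=1
  bits 10111010 = 186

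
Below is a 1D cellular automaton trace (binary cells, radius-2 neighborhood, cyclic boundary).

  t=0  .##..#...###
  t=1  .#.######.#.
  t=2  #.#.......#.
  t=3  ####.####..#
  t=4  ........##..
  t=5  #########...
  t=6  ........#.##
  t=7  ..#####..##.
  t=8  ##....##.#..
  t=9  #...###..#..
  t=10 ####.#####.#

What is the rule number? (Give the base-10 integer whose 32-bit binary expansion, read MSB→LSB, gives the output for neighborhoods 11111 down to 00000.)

309742939

  #####|.  b31=0 t=1,i=5
  ####.|.  b30=0 t=1,i=7
  ###.#|.  b29=0 t=0,i=11
  ###..|#  b28=1 t=3,i=8
  ##.##|.  b27=0 t=0,i=0
  ##.#.|.  b26=0 t=1,i=9
  ##..#|#  b25=1 t=0,i=3
  ##...|.  b24=0 t=4,i=10
  #.###|.  b23=0 t=1,i=3
  #.##.|#  b22=1 t=0,i=1
  #.#.#|#  b21=1 t=2,i=0
  #.#..|#  b20=1 t=1,i=10
  #..##|.  b19=0 t=3,i=10
  #..#.|#  b18=1 t=0,i=4
  #...#|#  b17=1 t=0,i=7
  #....|.  b16=0 t=2,i=4
  .####|.  b15=0 t=1,i=4
  .###.|#  b14=1 t=0,i=10
  .##.#|.  b13=0 t=8,i=7
  .##..|.  b12=0 t=0,i=2
  .#.##|#  b11=1 t=1,i=2
  .#.#.|#  b10=1 t=2,i=1
  .#..#|.  b9=0 t=1,i=11
  .#...|#  b8=1 t=0,i=6
  ..###|.  b7=0 t=0,i=9
  ..##.|#  b6=1 t=4,i=8
  ..#.#|.  b5=0 t=1,i=1
  ..#..|#  b4=1 t=0,i=5
  ...##|#  b3=1 t=0,i=8
  ...#.|.  b2=0 t=2,i=9
  ....#|#  b1=1 t=2,i=8
  .....|#  b0=1 t=2,i=5
  bits 00010010011101100100110101011011 = 309742939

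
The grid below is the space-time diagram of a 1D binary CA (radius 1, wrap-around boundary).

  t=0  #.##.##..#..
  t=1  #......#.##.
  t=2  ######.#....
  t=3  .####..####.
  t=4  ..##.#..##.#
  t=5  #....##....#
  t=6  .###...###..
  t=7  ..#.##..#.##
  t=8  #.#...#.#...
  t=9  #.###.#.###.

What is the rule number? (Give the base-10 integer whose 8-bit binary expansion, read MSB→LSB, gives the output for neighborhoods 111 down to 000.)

  [7] ### => #  t=2,i=1
  [6] ##. => .  t=0,i=3
  [5] #.# => .  t=0,i=1
  [4] #.. => #  t=0,i=7
  [3] .## => .  t=0,i=2
  [2] .#. => #  t=0,i=0
  [1] ..# => .  t=0,i=8
  [0] ... => #  t=1,i=2
  bits 10010101 = 149

149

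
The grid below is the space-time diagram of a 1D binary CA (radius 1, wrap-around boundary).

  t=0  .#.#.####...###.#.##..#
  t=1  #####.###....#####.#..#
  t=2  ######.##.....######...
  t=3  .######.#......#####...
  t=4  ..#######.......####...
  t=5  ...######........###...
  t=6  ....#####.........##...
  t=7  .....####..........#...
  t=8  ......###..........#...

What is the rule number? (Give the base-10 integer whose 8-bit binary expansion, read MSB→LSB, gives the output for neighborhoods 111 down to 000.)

  nb ###: next=#  (t=0,i=6, bit7=1)
  nb ##.: next=#  (t=0,i=8, bit6=1)
  nb #.#: next=#  (t=0,i=0, bit5=1)
  nb #..: next=.  (t=0,i=9, bit4=0)
  nb .##: next=.  (t=0,i=5, bit3=0)
  nb .#.: next=#  (t=0,i=1, bit2=1)
  nb ..#: next=.  (t=0,i=11, bit1=0)
  nb ...: next=.  (t=0,i=10, bit0=0)
  bits 11100100 = 228

228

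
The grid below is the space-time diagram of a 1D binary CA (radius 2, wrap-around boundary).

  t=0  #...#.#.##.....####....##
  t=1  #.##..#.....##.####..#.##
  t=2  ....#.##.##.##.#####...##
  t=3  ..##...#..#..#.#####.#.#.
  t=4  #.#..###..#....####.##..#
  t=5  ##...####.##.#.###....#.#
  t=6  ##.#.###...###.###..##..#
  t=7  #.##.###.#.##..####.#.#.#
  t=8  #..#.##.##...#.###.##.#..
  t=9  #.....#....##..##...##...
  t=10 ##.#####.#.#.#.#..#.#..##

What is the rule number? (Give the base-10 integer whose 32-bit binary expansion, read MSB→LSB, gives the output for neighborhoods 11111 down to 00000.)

  nb #####: next=#  (t=2,i=17, bit31=1)
  nb ####.: next=#  (t=0,i=17, bit30=1)
  nb ###.#: next=.  (t=1,i=0, bit29=0)
  nb ###..: next=#  (t=0,i=0, bit28=1)
  nb ##.##: next=.  (t=1,i=1, bit27=0)
  nb ##.#.: next=#  (t=3,i=20, bit26=1)
  nb ##..#: next=#  (t=1,i=4, bit25=1)
  nb ##...: next=.  (t=0,i=1, bit24=0)
  nb #.###: next=#  (t=1,i=15, bit23=1)
  nb #.##.: next=.  (t=0,i=8, bit22=0)
  nb #.#.#: next=#  (t=0,i=6, bit21=1)
  nb #.#..: next=.  (t=3,i=23, bit20=0)
  nb #..##: next=.  (t=4,i=4, bit19=0)
  nb #..#.: next=.  (t=1,i=5, bit18=0)
  nb #...#: next=#  (t=0,i=2, bit17=1)
  nb #....: next=.  (t=0,i=11, bit16=0)
  nb .####: next=#  (t=0,i=16, bit15=1)
  nb .###.: next=#  (t=0,i=24, bit14=1)
  nb .##.#: next=#  (t=1,i=13, bit13=1)
  nb .##..: next=.  (t=0,i=9, bit12=0)
  nb .#.##: next=.  (t=0,i=7, bit11=0)
  nb .#.#.: next=.  (t=0,i=5, bit10=0)
  nb .#..#: next=.  (t=3,i=8, bit9=0)
  nb .#...: next=#  (t=1,i=7, bit8=1)
  nb ..###: next=#  (t=0,i=15, bit7=1)
  nb ..##.: next=#  (t=1,i=12, bit6=1)
  nb ..#.#: next=.  (t=0,i=4, bit5=0)
  nb ..#..: next=#  (t=1,i=6, bit4=1)
  nb ...##: next=.  (t=0,i=14, bit3=0)
  nb ...#.: next=#  (t=0,i=3, bit2=1)
  nb ....#: next=#  (t=0,i=13, bit1=1)
  nb .....: next=#  (t=0,i=12, bit0=1)
  bits 11010110101000101110000111010111 = 3600998871

3600998871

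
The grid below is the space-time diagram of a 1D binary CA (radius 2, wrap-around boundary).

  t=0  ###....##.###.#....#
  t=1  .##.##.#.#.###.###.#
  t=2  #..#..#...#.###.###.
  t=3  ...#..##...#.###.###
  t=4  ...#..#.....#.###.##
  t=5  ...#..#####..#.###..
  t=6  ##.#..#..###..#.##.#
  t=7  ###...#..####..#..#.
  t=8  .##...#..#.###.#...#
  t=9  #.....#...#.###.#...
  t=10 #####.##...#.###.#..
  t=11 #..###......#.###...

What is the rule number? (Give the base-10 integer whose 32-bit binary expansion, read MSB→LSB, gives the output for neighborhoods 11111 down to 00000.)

  nb #####: next=.  (t=5,i=8, bit31=0)
  nb ####.: next=#  (t=0,i=1, bit30=1)
  nb ###.#: next=#  (t=0,i=12, bit29=1)
  nb ###..: next=#  (t=0,i=2, bit28=1)
  nb ##.##: next=#  (t=0,i=9, bit27=1)
  nb ##.#.: next=#  (t=0,i=13, bit26=1)
  nb ##..#: next=#  (t=5,i=11, bit25=1)
  nb ##...: next=.  (t=0,i=3, bit24=0)
  nb #.###: next=.  (t=0,i=10, bit23=0)
  nb #.##.: next=.  (t=1,i=1, bit22=0)
  nb #.#.#: next=.  (t=1,i=7, bit21=0)
  nb #.#..: next=.  (t=0,i=14, bit20=0)
  nb #..##: next=.  (t=3,i=5, bit19=0)
  nb #..#.: next=.  (t=2,i=2, bit18=0)
  nb #...#: next=.  (t=2,i=8, bit17=0)
  nb #....: next=#  (t=0,i=4, bit16=1)
  nb .####: next=.  (t=0,i=0, bit15=0)
  nb .###.: next=#  (t=0,i=11, bit14=1)
  nb .##.#: next=.  (t=0,i=8, bit13=0)
  nb .##..: next=.  (t=3,i=7, bit12=0)
  nb .#.##: next=#  (t=1,i=0, bit11=1)
  nb .#.#.: next=.  (t=1,i=8, bit10=0)
  nb .#..#: next=.  (t=2,i=1, bit9=0)
  nb .#...: next=#  (t=0,i=15, bit8=1)
  nb ..###: next=#  (t=0,i=19, bit7=1)
  nb ..##.: next=#  (t=0,i=7, bit6=1)
  nb ..#.#: next=.  (t=2,i=10, bit5=0)
  nb ..#..: next=#  (t=2,i=3, bit4=1)
  nb ...##: next=.  (t=0,i=6, bit3=0)
  nb ...#.: next=.  (t=2,i=9, bit2=0)
  nb ....#: next=#  (t=0,i=5, bit1=1)
  nb .....: next=#  (t=4,i=9, bit0=1)
  bits 01111110000000010100100111010011 = 2114013651

2114013651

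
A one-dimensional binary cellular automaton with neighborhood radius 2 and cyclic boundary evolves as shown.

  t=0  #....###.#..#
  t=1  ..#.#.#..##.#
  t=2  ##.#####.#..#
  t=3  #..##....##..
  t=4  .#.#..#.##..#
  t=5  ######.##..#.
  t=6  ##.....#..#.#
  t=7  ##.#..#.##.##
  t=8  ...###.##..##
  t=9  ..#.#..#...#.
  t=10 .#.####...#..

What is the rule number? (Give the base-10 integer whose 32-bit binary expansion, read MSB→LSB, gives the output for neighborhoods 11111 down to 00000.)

  nb #####: next=.  (t=2,i=5, bit31=0)
  nb ####.: next=.  (t=2,i=6, bit30=0)
  nb ###.#: next=.  (t=0,i=7, bit29=0)
  nb ###..: next=#  (t=6,i=1, bit28=1)
  nb ##.##: next=.  (t=2,i=2, bit27=0)
  nb ##.#.: next=.  (t=0,i=8, bit26=0)
  nb ##..#: next=.  (t=3,i=11, bit25=0)
  nb ##...: next=.  (t=0,i=1, bit24=0)
  nb #.###: next=#  (t=2,i=3, bit23=1)
  nb #.##.: next=#  (t=4,i=8, bit22=1)
  nb #.#.#: next=#  (t=1,i=4, bit21=1)
  nb #.#..: next=#  (t=0,i=9, bit20=1)
  nb #..##: next=.  (t=0,i=11, bit19=0)
  nb #..#.: next=#  (t=1,i=1, bit18=1)
  nb #...#: next=.  (t=8,i=1, bit17=0)
  nb #....: next=#  (t=0,i=2, bit16=1)
  nb .####: next=#  (t=2,i=4, bit15=1)
  nb .###.: next=#  (t=0,i=6, bit14=1)
  nb .##.#: next=.  (t=1,i=10, bit13=0)
  nb .##..: next=.  (t=0,i=0, bit12=0)
  nb .#.##: next=#  (t=4,i=7, bit11=1)
  nb .#.#.: next=#  (t=1,i=3, bit10=1)
  nb .#..#: next=#  (t=0,i=10, bit9=1)
  nb .#...: next=.  (t=9,i=8, bit8=0)
  nb ..###: next=.  (t=0,i=5, bit7=0)
  nb ..##.: next=#  (t=0,i=12, bit6=1)
  nb ..#.#: next=.  (t=1,i=2, bit5=0)
  nb ..#..: next=.  (t=3,i=0, bit4=0)
  nb ...##: next=#  (t=0,i=4, bit3=1)
  nb ...#.: next=#  (t=6,i=6, bit2=1)
  nb ....#: next=.  (t=0,i=3, bit1=0)
  nb .....: next=.  (t=6,i=4, bit0=0)
  bits 00010000111101011100111001001100 = 284544588

284544588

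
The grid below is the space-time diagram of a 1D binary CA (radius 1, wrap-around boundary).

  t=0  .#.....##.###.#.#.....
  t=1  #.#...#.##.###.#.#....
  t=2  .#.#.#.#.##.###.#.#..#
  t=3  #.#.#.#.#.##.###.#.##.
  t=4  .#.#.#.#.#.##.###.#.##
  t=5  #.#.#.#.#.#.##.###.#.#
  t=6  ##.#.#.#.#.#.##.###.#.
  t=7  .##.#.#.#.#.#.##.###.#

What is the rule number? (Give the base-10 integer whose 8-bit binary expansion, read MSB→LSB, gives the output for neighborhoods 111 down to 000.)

  [7] ### => #  t=0,i=11
  [6] ##. => #  t=0,i=8
  [5] #.# => #  t=0,i=9
  [4] #.. => #  t=0,i=2
  [3] .## => .  t=0,i=7
  [2] .#. => .  t=0,i=1
  [1] ..# => #  t=0,i=0
  [0] ... => .  t=0,i=3
  bits 11110010 = 242

242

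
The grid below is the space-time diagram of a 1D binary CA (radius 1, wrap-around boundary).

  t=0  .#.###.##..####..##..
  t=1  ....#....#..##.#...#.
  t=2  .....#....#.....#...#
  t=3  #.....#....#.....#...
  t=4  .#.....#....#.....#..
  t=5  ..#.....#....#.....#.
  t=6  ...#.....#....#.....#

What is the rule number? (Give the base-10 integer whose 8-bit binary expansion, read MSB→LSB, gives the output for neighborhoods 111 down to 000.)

  nb ###: next=#  (t=0,i=4, bit7=1)
  nb ##.: next=.  (t=0,i=5, bit6=0)
  nb #.#: next=.  (t=0,i=2, bit5=0)
  nb #..: next=#  (t=0,i=9, bit4=1)
  nb .##: next=.  (t=0,i=3, bit3=0)
  nb .#.: next=.  (t=0,i=1, bit2=0)
  nb ..#: next=.  (t=0,i=0, bit1=0)
  nb ...: next=.  (t=0,i=20, bit0=0)
  bits 10010000 = 144

144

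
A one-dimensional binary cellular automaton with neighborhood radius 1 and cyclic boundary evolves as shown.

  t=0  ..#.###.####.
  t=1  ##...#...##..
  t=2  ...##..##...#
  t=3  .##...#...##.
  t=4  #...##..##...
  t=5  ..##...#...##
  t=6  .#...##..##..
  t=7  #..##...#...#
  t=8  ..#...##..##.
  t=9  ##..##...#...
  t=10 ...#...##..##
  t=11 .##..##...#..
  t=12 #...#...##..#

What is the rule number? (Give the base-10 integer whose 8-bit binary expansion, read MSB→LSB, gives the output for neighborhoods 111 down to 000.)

  [7] ### => #  t=0,i=5
  [6] ##. => .  t=0,i=6
  [5] #.# => .  t=0,i=3
  [4] #.. => .  t=0,i=12
  [3] .## => .  t=0,i=4
  [2] .#. => .  t=0,i=2
  [1] ..# => #  t=0,i=1
  [0] ... => #  t=0,i=0
  bits 10000011 = 131

131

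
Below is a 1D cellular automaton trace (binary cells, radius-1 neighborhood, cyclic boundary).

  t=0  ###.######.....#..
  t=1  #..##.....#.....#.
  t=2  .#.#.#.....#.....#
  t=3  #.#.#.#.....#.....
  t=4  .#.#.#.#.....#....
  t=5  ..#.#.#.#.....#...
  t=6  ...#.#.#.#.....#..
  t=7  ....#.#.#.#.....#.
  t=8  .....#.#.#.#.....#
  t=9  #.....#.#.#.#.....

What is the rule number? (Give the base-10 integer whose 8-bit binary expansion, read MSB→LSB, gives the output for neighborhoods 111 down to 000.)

56

  [7] ### => .  t=0,i=1
  [6] ##. => .  t=0,i=2
  [5] #.# => #  t=0,i=3
  [4] #.. => #  t=0,i=10
  [3] .## => #  t=0,i=0
  [2] .#. => .  t=0,i=15
  [1] ..# => .  t=0,i=14
  [0] ... => .  t=0,i=11
  bits 00111000 = 56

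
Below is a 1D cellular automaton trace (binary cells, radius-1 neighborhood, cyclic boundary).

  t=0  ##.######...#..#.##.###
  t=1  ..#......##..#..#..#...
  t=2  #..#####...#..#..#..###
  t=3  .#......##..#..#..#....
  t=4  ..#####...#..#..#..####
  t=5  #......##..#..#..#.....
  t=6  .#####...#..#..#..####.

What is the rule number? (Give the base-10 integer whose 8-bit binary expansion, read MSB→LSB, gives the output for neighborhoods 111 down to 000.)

  [7] ### => .  t=0,i=0
  [6] ##. => .  t=0,i=1
  [5] #.# => #  t=0,i=2
  [4] #.. => #  t=0,i=9
  [3] .## => .  t=0,i=3
  [2] .#. => .  t=0,i=12
  [1] ..# => .  t=0,i=11
  [0] ... => #  t=0,i=10
  bits 00110001 = 49

49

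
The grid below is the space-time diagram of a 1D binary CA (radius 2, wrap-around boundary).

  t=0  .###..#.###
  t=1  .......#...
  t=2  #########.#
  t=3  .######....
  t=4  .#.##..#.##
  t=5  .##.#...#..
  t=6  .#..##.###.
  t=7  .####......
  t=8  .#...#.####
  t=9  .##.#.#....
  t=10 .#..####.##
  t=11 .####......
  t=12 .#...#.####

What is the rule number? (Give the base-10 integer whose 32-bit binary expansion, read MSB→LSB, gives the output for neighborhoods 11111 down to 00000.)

2167939031

  [31] ##### => #  t=2,i=1
  [30] ####. => .  t=2,i=7
  [29] ###.# => .  t=0,i=10
  [28] ###.. => .  t=0,i=3
  [27] ##.## => .  t=0,i=0
  [26] ##.#. => .  t=4,i=0
  [25] ##..# => .  t=0,i=4
  [24] ##... => #  t=3,i=7
  [23] #.### => .  t=0,i=1
  [22] #.##. => .  t=4,i=3
  [21] #.#.# => #  t=4,i=1
  [20] #.#.. => #  t=5,i=4
  [19] #..## => #  t=6,i=3
  [18] #..#. => .  t=0,i=5
  [17] #...# => .  t=5,i=6
  [16] #.... => .  t=1,i=9
  [15] .#### => .  t=2,i=0
  [14] .###. => .  t=0,i=2
  [13] .##.# => .  t=4,i=10
  [12] .##.. => #  t=4,i=4
  [11] .#.## => #  t=0,i=7
  [10] .#.#. => #  t=9,i=5
  [9] .#..# => #  t=6,i=2
  [8] .#... => #  t=1,i=8
  [7] ..### => #  t=3,i=1
  [6] ..##. => #  t=5,i=1
  [5] ..#.# => .  t=0,i=6
  [4] ..#.. => #  t=1,i=7
  [3] ...## => .  t=3,i=0
  [2] ...#. => #  t=1,i=6
  [1] ....# => #  t=1,i=5
  [0] ..... => #  t=1,i=0
  bits 10000001001110000001111111010111 = 2167939031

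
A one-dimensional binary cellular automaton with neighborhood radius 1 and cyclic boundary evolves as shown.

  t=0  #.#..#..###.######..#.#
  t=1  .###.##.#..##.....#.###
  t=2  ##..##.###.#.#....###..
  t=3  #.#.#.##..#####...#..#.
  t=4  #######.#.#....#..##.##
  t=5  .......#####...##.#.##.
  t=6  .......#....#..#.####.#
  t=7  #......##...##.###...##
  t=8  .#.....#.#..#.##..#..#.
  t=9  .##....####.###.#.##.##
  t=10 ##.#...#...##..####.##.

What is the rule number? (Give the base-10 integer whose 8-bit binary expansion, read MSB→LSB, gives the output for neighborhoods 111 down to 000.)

  nb ###: next=.  (t=0,i=9, bit7=0)
  nb ##.: next=.  (t=0,i=0, bit6=0)
  nb #.#: next=#  (t=0,i=1, bit5=1)
  nb #..: next=#  (t=0,i=3, bit4=1)
  nb .##: next=#  (t=0,i=8, bit3=1)
  nb .#.: next=#  (t=0,i=2, bit2=1)
  nb ..#: next=.  (t=0,i=4, bit1=0)
  nb ...: next=.  (t=1,i=14, bit0=0)
  bits 00111100 = 60

60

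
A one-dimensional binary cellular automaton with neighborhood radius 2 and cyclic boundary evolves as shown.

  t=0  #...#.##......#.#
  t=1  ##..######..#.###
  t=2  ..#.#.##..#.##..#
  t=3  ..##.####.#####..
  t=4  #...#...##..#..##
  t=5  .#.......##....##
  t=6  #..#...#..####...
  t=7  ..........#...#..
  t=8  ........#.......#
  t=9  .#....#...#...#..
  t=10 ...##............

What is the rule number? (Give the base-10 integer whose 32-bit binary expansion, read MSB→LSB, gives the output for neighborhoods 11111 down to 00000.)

2940296354

  ##### -> #   bit 31 = 1  t=1,i=6
  ####. -> .   bit 30 = 0  t=1,i=0
  ###.# -> #   bit 29 = 1  t=3,i=8
  ###.. -> .   bit 28 = 0  t=1,i=1
  ##.## -> #   bit 27 = 1  t=3,i=4
  ##.#. -> #   bit 26 = 1  t=5,i=0
  ##..# -> #   bit 25 = 1  t=1,i=2
  ##... -> #   bit 24 = 1  t=0,i=1
  #.### -> .   bit 23 = 0  t=1,i=14
  #.##. -> #   bit 22 = 1  t=0,i=6
  #.#.# -> .   bit 21 = 0  t=2,i=4
  #.#.. -> .   bit 20 = 0  t=5,i=1
  #..## -> .   bit 19 = 0  t=1,i=3
  #..#. -> .   bit 18 = 0  t=1,i=11
  #...# -> .   bit 17 = 0  t=0,i=2
  #.... -> #   bit 16 = 1  t=0,i=9
  .#### -> .   bit 15 = 0  t=1,i=5
  .###. -> #   bit 14 = 1  t=4,i=16
  .##.# -> .   bit 13 = 0  t=3,i=3
  .##.. -> #   bit 12 = 1  t=0,i=0
  .#.## -> #   bit 11 = 1  t=0,i=5
  .#.#. -> #   bit 10 = 1  t=2,i=3
  .#..# -> .   bit 9 = 0  t=2,i=0
  .#... -> .   bit 8 = 0  t=4,i=5
  ..### -> #   bit 7 = 1  t=1,i=4
  ..##. -> .   bit 6 = 0  t=3,i=2
  ..#.# -> #   bit 5 = 1  t=0,i=4
  ..#.. -> .   bit 4 = 0  t=2,i=16
  ...## -> .   bit 3 = 0  t=3,i=1
  ...#. -> .   bit 2 = 0  t=0,i=3
  ....# -> #   bit 1 = 1  t=0,i=12
  ..... -> .   bit 0 = 0  t=0,i=10
  bits 10101111010000010101110010100010 = 2940296354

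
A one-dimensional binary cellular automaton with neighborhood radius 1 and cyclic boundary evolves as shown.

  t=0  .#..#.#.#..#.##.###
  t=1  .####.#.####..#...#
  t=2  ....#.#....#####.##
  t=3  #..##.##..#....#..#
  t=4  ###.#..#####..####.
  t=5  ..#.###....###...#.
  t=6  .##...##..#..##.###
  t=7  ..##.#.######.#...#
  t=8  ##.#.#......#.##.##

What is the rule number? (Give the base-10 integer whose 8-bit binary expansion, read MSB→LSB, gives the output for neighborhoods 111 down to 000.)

  ###|.  b7=0 t=0,i=17
  ##.|#  b6=1 t=0,i=14
  #.#|.  b5=0 t=0,i=0
  #..|#  b4=1 t=0,i=2
  .##|.  b3=0 t=0,i=13
  .#.|#  b2=1 t=0,i=1
  ..#|#  b1=1 t=0,i=3
  ...|.  b0=0 t=1,i=16
  bits 01010110 = 86

86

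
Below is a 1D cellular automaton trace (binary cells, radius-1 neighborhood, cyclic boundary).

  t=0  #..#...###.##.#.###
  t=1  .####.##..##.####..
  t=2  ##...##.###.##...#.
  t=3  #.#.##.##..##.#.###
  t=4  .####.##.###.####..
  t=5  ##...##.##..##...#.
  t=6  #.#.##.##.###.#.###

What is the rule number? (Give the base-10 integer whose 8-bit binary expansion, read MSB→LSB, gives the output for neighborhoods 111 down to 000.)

  ###|.  b7=0 t=0,i=8
  ##.|.  b6=0 t=0,i=0
  #.#|#  b5=1 t=0,i=10
  #..|#  b4=1 t=0,i=1
  .##|#  b3=1 t=0,i=7
  .#.|#  b2=1 t=0,i=3
  ..#|#  b1=1 t=0,i=2
  ...|.  b0=0 t=0,i=5
  bits 00111110 = 62

62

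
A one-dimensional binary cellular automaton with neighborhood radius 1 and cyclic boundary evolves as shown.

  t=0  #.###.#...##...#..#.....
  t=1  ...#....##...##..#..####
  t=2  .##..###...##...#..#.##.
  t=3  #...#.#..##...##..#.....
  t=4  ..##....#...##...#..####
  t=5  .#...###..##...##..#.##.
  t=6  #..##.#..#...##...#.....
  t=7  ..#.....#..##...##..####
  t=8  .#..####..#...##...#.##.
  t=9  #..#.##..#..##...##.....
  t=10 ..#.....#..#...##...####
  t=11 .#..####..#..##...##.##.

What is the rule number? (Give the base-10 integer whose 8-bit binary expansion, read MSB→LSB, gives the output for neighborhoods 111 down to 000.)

  nb ###: next=#  (t=0,i=3, bit7=1)
  nb ##.: next=.  (t=0,i=4, bit6=0)
  nb #.#: next=.  (t=0,i=1, bit5=0)
  nb #..: next=.  (t=0,i=7, bit4=0)
  nb .##: next=.  (t=0,i=2, bit3=0)
  nb .#.: next=.  (t=0,i=0, bit2=0)
  nb ..#: next=#  (t=0,i=9, bit1=1)
  nb ...: next=#  (t=0,i=8, bit0=1)
  bits 10000011 = 131

131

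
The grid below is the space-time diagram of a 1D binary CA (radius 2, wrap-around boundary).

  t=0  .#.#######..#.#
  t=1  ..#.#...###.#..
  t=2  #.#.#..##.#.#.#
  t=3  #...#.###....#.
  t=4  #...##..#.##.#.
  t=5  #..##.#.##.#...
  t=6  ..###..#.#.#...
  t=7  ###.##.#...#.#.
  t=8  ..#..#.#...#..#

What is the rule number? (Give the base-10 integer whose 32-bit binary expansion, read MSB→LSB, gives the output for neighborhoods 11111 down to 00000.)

1914284266

  nb #####: next=.  (t=0,i=5, bit31=0)
  nb ####.: next=#  (t=0,i=8, bit30=1)
  nb ###.#: next=#  (t=1,i=10, bit29=1)
  nb ###..: next=#  (t=0,i=9, bit28=1)
  nb ##.##: next=.  (t=7,i=3, bit27=0)
  nb ##.#.: next=.  (t=1,i=11, bit26=0)
  nb ##..#: next=#  (t=0,i=10, bit25=1)
  nb ##...: next=.  (t=3,i=9, bit24=0)
  nb #.###: next=.  (t=0,i=3, bit23=0)
  nb #.##.: next=.  (t=2,i=14, bit22=0)
  nb #.#.#: next=.  (t=0,i=1, bit21=0)
  nb #.#..: next=#  (t=1,i=4, bit20=1)
  nb #..##: next=#  (t=2,i=6, bit19=1)
  nb #..#.: next=.  (t=0,i=11, bit18=0)
  nb #...#: next=.  (t=1,i=6, bit17=0)
  nb #....: next=#  (t=1,i=14, bit16=1)
  nb .####: next=#  (t=0,i=4, bit15=1)
  nb .###.: next=.  (t=1,i=9, bit14=0)
  nb .##.#: next=#  (t=2,i=0, bit13=1)
  nb .##..: next=.  (t=4,i=5, bit12=0)
  nb .#.##: next=#  (t=0,i=2, bit11=1)
  nb .#.#.: next=.  (t=0,i=0, bit10=0)
  nb .#..#: next=.  (t=2,i=5, bit9=0)
  nb .#...: next=.  (t=1,i=5, bit8=0)
  nb ..###: next=#  (t=1,i=8, bit7=1)
  nb ..##.: next=#  (t=2,i=7, bit6=1)
  nb ..#.#: next=#  (t=0,i=12, bit5=1)
  nb ..#..: next=.  (t=5,i=0, bit4=0)
  nb ...##: next=#  (t=1,i=7, bit3=1)
  nb ...#.: next=.  (t=1,i=1, bit2=0)
  nb ....#: next=#  (t=1,i=0, bit1=1)
  nb .....: next=.  (t=6,i=14, bit0=0)
  bits 01110010000110011010100011101010 = 1914284266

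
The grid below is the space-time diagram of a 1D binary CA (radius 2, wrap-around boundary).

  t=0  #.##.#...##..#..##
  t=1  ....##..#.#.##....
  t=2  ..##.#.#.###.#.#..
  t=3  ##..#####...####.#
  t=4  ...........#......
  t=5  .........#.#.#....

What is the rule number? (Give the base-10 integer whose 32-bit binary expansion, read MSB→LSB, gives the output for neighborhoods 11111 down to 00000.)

  #####|.  b31=0 t=3,i=6
  ####.|.  b30=0 t=3,i=7
  ###.#|.  b29=0 t=0,i=0
  ###..|.  b28=0 t=3,i=1
  ##.##|.  b27=0 t=0,i=1
  ##.#.|#  b26=1 t=0,i=4
  ##..#|.  b25=0 t=0,i=11
  ##...|.  b24=0 t=1,i=14
  #.###|.  b23=0 t=2,i=9
  #.##.|.  b22=0 t=0,i=2
  #.#.#|#  b21=1 t=1,i=10
  #.#..|#  b20=1 t=0,i=5
  #..##|.  b19=0 t=0,i=15
  #..#.|#  b18=1 t=0,i=12
  #...#|.  b17=0 t=0,i=7
  #....|#  b16=1 t=1,i=15
  .####|.  b15=0 t=3,i=5
  .###.|.  b14=0 t=0,i=17
  .##.#|.  b13=0 t=0,i=3
  .##..|#  b12=1 t=0,i=10
  .#.##|#  b11=1 t=1,i=11
  .#.#.|#  b10=1 t=1,i=9
  .#..#|.  b9=0 t=0,i=14
  .#...|.  b8=0 t=0,i=6
  ..###|.  b7=0 t=0,i=16
  ..##.|.  b6=0 t=0,i=9
  ..#.#|.  b5=0 t=1,i=8
  ..#..|#  b4=1 t=0,i=13
  ...##|#  b3=1 t=0,i=8
  ...#.|.  b2=0 t=4,i=10
  ....#|#  b1=1 t=1,i=2
  .....|.  b0=0 t=1,i=0
  bits 00000100001101010001110000011010 = 70589466

70589466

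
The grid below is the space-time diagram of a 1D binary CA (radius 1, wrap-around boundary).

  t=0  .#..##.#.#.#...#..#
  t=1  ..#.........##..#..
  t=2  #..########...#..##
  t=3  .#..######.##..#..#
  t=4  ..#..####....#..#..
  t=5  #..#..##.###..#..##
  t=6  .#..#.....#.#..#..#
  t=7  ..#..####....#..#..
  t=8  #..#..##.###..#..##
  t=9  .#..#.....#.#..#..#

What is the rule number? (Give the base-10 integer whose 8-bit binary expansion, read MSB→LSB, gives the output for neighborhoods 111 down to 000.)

145

  nb ###: next=#  (t=2,i=4, bit7=1)
  nb ##.: next=.  (t=0,i=5, bit6=0)
  nb #.#: next=.  (t=0,i=0, bit5=0)
  nb #..: next=#  (t=0,i=2, bit4=1)
  nb .##: next=.  (t=0,i=4, bit3=0)
  nb .#.: next=.  (t=0,i=1, bit2=0)
  nb ..#: next=.  (t=0,i=3, bit1=0)
  nb ...: next=#  (t=0,i=13, bit0=1)
  bits 10010001 = 145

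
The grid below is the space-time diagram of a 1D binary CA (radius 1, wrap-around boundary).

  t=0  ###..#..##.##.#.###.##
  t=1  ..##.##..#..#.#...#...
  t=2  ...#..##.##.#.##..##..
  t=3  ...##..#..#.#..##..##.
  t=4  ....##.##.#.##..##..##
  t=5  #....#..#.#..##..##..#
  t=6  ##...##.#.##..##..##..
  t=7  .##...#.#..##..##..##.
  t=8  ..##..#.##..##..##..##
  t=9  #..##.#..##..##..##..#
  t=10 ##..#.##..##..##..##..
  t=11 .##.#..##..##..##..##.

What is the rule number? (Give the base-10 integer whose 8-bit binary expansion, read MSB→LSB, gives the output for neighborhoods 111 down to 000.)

  ### -> .   bit 7 = 0  t=0,i=0
  ##. -> #   bit 6 = 1  t=0,i=2
  #.# -> .   bit 5 = 0  t=0,i=10
  #.. -> #   bit 4 = 1  t=0,i=3
  .## -> .   bit 3 = 0  t=0,i=8
  .#. -> #   bit 2 = 1  t=0,i=5
  ..# -> .   bit 1 = 0  t=0,i=4
  ... -> .   bit 0 = 0  t=1,i=0
  bits 01010100 = 84

84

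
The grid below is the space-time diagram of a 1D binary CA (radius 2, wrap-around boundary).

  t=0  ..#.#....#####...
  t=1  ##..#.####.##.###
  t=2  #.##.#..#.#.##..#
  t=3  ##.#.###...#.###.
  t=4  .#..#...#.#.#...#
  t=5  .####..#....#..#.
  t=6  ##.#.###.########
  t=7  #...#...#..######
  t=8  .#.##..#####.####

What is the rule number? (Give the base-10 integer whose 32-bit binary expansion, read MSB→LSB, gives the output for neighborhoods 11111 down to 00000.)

3407690399

  ##### -> #   bit 31 = 1  t=0,i=11
  ####. -> #   bit 30 = 1  t=0,i=12
  ###.# -> .   bit 29 = 0  t=1,i=9
  ###.. -> .   bit 28 = 0  t=0,i=13
  ##.## -> #   bit 27 = 1  t=1,i=10
  ##.#. -> .   bit 26 = 0  t=2,i=4
  ##..# -> #   bit 25 = 1  t=1,i=2
  ##... -> #   bit 24 = 1  t=0,i=14
  #.### -> .   bit 23 = 0  t=1,i=6
  #.##. -> .   bit 22 = 0  t=1,i=11
  #.#.# -> .   bit 21 = 0  t=2,i=10
  #.#.. -> #   bit 20 = 1  t=0,i=4
  #..## -> #   bit 19 = 1  t=2,i=15
  #..#. -> #   bit 18 = 1  t=1,i=3
  #...# -> .   bit 17 = 0  t=3,i=9
  #.... -> #   bit 16 = 1  t=0,i=6
  .#### -> .   bit 15 = 0  t=0,i=10
  .###. -> .   bit 14 = 0  t=3,i=6
  .##.# -> #   bit 13 = 1  t=1,i=12
  .##.. -> #   bit 12 = 1  t=2,i=13
  .#.## -> #   bit 11 = 1  t=1,i=5
  .#.#. -> .   bit 10 = 0  t=0,i=3
  .#..# -> #   bit 9 = 1  t=2,i=6
  .#... -> .   bit 8 = 0  t=0,i=5
  ..### -> #   bit 7 = 1  t=0,i=9
  ..##. -> .   bit 6 = 0  t=2,i=16
  ..#.# -> .   bit 5 = 0  t=0,i=2
  ..#.. -> #   bit 4 = 1  t=4,i=4
  ...## -> #   bit 3 = 1  t=0,i=8
  ...#. -> #   bit 2 = 1  t=0,i=1
  ....# -> #   bit 1 = 1  t=0,i=0
  ..... -> #   bit 0 = 1  t=0,i=16
  bits 11001011000111010011101010011111 = 3407690399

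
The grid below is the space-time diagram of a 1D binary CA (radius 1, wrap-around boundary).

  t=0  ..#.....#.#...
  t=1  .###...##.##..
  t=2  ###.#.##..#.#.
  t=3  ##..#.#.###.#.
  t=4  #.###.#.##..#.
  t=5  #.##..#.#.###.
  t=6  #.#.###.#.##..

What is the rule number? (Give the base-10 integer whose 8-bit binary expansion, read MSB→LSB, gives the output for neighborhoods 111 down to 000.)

158

  nb ###: next=#  (t=1,i=2, bit7=1)
  nb ##.: next=.  (t=1,i=3, bit6=0)
  nb #.#: next=.  (t=0,i=9, bit5=0)
  nb #..: next=#  (t=0,i=3, bit4=1)
  nb .##: next=#  (t=1,i=1, bit3=1)
  nb .#.: next=#  (t=0,i=2, bit2=1)
  nb ..#: next=#  (t=0,i=1, bit1=1)
  nb ...: next=.  (t=0,i=0, bit0=0)
  bits 10011110 = 158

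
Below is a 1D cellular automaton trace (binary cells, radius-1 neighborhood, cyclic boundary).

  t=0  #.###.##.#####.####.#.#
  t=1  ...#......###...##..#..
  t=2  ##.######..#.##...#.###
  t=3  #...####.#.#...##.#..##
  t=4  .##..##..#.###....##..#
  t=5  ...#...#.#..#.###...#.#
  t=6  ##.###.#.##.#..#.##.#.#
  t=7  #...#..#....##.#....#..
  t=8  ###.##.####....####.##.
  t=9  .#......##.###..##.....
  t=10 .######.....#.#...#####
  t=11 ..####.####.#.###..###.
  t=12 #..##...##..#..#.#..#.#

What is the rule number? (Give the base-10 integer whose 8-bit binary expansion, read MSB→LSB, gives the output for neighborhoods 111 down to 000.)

149

  ###|#  b7=1 t=0,i=3
  ##.|.  b6=0 t=0,i=0
  #.#|.  b5=0 t=0,i=1
  #..|#  b4=1 t=1,i=4
  .##|.  b3=0 t=0,i=2
  .#.|#  b2=1 t=0,i=20
  ..#|.  b1=0 t=1,i=2
  ...|#  b0=1 t=1,i=0
  bits 10010101 = 149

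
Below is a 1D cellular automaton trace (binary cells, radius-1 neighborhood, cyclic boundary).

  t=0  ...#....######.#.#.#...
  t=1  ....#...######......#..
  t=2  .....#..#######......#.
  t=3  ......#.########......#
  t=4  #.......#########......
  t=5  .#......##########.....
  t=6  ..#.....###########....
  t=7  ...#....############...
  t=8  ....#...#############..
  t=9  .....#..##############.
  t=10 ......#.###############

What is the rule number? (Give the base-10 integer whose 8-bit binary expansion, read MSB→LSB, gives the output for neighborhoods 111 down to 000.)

216

  nb ###: next=#  (t=0,i=9, bit7=1)
  nb ##.: next=#  (t=0,i=13, bit6=1)
  nb #.#: next=.  (t=0,i=14, bit5=0)
  nb #..: next=#  (t=0,i=4, bit4=1)
  nb .##: next=#  (t=0,i=8, bit3=1)
  nb .#.: next=.  (t=0,i=3, bit2=0)
  nb ..#: next=.  (t=0,i=2, bit1=0)
  nb ...: next=.  (t=0,i=0, bit0=0)
  bits 11011000 = 216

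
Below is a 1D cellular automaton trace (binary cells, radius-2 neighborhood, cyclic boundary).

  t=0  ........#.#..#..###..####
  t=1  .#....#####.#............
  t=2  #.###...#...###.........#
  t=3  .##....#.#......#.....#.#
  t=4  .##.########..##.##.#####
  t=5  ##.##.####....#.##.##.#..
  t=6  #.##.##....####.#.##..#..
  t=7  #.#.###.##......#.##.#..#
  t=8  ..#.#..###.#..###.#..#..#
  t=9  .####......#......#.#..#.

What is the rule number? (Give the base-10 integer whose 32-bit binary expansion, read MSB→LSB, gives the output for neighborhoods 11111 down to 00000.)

  nb #####: next=#  (t=1,i=8, bit31=1)
  nb ####.: next=.  (t=0,i=23, bit30=0)
  nb ###.#: next=.  (t=1,i=10, bit29=0)
  nb ###..: next=.  (t=0,i=18, bit28=0)
  nb ##.##: next=#  (t=2,i=1, bit27=1)
  nb ##.#.: next=.  (t=1,i=11, bit26=0)
  nb ##..#: next=.  (t=0,i=19, bit25=0)
  nb ##...: next=.  (t=0,i=0, bit24=0)
  nb #.###: next=#  (t=2,i=2, bit23=1)
  nb #.##.: next=#  (t=3,i=1, bit22=1)
  nb #.#.#: next=#  (t=3,i=24, bit21=1)
  nb #.#..: next=#  (t=0,i=10, bit20=1)
  nb #..##: next=.  (t=0,i=15, bit19=0)
  nb #..#.: next=#  (t=0,i=12, bit18=1)
  nb #...#: next=.  (t=2,i=6, bit17=0)
  nb #....: next=#  (t=0,i=1, bit16=1)
  nb .####: next=.  (t=0,i=22, bit15=0)
  nb .###.: next=.  (t=0,i=17, bit14=0)
  nb .##.#: next=.  (t=2,i=0, bit13=0)
  nb .##..: next=#  (t=3,i=2, bit12=1)
  nb .#.##: next=.  (t=3,i=0, bit11=0)
  nb .#.#.: next=#  (t=0,i=9, bit10=1)
  nb .#..#: next=.  (t=0,i=11, bit9=0)
  nb .#...: next=#  (t=1,i=2, bit8=1)
  nb ..###: next=.  (t=0,i=16, bit7=0)
  nb ..##.: next=#  (t=2,i=24, bit6=1)
  nb ..#.#: next=#  (t=0,i=8, bit5=1)
  nb ..#..: next=.  (t=0,i=13, bit4=0)
  nb ...##: next=.  (t=1,i=5, bit3=0)
  nb ...#.: next=#  (t=0,i=7, bit2=1)
  nb ....#: next=#  (t=0,i=6, bit1=1)
  nb .....: next=.  (t=0,i=2, bit0=0)
  bits 10001000111101010001010101100110 = 2297763174

2297763174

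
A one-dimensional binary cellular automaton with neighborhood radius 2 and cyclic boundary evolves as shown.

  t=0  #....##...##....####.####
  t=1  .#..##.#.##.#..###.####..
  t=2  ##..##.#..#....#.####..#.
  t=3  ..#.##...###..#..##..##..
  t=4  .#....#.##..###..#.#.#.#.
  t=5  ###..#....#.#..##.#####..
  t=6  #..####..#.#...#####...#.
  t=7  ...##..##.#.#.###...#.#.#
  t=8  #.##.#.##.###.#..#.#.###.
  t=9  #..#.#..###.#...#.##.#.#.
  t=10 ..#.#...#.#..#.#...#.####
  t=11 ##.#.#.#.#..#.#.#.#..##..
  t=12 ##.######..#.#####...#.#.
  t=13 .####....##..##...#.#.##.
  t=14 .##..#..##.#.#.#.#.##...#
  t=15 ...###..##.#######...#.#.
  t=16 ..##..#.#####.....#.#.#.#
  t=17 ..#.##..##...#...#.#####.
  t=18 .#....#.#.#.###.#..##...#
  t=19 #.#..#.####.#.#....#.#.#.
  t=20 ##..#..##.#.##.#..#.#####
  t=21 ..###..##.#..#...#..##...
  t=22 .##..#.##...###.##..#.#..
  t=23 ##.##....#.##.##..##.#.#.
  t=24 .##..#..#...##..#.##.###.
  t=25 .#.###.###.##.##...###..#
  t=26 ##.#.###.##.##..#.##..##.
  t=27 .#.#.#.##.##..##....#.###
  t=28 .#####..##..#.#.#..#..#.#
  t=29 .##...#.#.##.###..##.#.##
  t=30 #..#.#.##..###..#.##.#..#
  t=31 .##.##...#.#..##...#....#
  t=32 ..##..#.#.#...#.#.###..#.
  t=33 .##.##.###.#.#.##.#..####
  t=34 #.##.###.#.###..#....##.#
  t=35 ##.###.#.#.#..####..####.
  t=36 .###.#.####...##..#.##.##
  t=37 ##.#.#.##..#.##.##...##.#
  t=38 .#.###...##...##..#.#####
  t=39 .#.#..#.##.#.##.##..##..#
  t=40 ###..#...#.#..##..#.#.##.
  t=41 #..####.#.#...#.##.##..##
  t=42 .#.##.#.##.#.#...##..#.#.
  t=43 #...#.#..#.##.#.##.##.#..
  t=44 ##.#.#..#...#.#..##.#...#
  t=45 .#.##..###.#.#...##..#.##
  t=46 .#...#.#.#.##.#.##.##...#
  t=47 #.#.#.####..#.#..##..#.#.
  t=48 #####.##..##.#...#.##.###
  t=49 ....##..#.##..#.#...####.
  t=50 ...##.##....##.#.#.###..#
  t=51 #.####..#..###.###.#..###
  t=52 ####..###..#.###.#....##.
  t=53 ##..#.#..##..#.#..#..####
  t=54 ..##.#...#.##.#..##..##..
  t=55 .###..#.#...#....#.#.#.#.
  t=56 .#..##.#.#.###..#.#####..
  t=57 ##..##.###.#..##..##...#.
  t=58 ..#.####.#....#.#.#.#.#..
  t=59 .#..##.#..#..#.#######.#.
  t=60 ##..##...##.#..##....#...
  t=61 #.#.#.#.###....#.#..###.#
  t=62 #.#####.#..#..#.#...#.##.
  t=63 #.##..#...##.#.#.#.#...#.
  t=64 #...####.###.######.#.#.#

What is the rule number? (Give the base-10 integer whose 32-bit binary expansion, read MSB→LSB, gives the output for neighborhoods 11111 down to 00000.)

732210652

  [31] ##### => .  t=0,i=23
  [30] ####. => .  t=0,i=18
  [29] ###.# => #  t=0,i=19
  [28] ###.. => .  t=0,i=0
  [27] ##.## => #  t=0,i=20
  [26] ##.#. => .  t=1,i=6
  [25] ##..# => #  t=2,i=2
  [24] ##... => #  t=0,i=1
  [23] #.### => #  t=0,i=21
  [22] #.##. => .  t=1,i=9
  [21] #.#.# => #  t=1,i=7
  [20] #.#.. => .  t=1,i=12
  [19] #..## => .  t=1,i=3
  [18] #..#. => #  t=2,i=9
  [17] #...# => .  t=0,i=8
  [16] #.... => .  t=0,i=2
  [15] .#### => #  t=0,i=17
  [14] .###. => .  t=1,i=16
  [13] .##.# => #  t=1,i=5
  [12] .##.. => .  t=0,i=6
  [11] .#.## => .  t=1,i=8
  [10] .#.#. => #  t=4,i=18
  [9] .#..# => .  t=1,i=2
  [8] .#... => #  t=2,i=11
  [7] ..### => #  t=0,i=16
  [6] ..##. => #  t=0,i=5
  [5] ..#.# => .  t=2,i=15
  [4] ..#.. => #  t=1,i=1
  [3] ...## => #  t=0,i=4
  [2] ...#. => #  t=1,i=0
  [1] ....# => .  t=0,i=3
  [0] ..... => .  t=16,i=15
  bits 00101011101001001010010111011100 = 732210652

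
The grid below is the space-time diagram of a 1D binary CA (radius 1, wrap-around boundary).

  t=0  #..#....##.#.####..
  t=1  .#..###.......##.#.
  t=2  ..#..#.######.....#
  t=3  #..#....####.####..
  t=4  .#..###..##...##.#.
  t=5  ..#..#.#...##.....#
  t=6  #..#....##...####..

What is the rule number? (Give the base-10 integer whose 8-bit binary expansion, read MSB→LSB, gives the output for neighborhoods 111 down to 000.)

145

  [7] ### => #  t=0,i=14
  [6] ##. => .  t=0,i=9
  [5] #.# => .  t=0,i=10
  [4] #.. => #  t=0,i=1
  [3] .## => .  t=0,i=8
  [2] .#. => .  t=0,i=0
  [1] ..# => .  t=0,i=2
  [0] ... => #  t=0,i=5
  bits 10010001 = 145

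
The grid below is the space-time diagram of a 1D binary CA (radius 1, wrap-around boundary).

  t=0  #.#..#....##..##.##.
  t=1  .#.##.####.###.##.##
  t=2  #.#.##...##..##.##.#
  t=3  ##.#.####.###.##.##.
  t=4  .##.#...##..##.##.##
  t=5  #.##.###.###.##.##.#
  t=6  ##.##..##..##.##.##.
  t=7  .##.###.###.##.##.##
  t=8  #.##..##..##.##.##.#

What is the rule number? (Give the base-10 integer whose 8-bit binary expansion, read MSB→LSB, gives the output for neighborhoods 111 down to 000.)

  nb ###: next=.  (t=1,i=7, bit7=0)
  nb ##.: next=#  (t=0,i=11, bit6=1)
  nb #.#: next=#  (t=0,i=1, bit5=1)
  nb #..: next=#  (t=0,i=3, bit4=1)
  nb .##: next=.  (t=0,i=10, bit3=0)
  nb .#.: next=.  (t=0,i=0, bit2=0)
  nb ..#: next=#  (t=0,i=4, bit1=1)
  nb ...: next=#  (t=0,i=7, bit0=1)
  bits 01110011 = 115

115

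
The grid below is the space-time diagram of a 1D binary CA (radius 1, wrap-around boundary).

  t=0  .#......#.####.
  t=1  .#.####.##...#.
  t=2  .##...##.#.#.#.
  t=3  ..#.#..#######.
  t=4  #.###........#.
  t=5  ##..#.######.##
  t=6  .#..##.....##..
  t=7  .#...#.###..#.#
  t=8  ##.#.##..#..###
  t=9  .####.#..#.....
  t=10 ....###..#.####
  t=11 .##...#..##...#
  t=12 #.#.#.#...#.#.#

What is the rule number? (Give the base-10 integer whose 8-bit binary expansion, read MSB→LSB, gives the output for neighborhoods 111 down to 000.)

  ###|.  b7=0 t=0,i=11
  ##.|#  b6=1 t=0,i=13
  #.#|#  b5=1 t=0,i=9
  #..|.  b4=0 t=0,i=2
  .##|.  b3=0 t=0,i=10
  .#.|#  b2=1 t=0,i=1
  ..#|.  b1=0 t=0,i=0
  ...|#  b0=1 t=0,i=3
  bits 01100101 = 101

101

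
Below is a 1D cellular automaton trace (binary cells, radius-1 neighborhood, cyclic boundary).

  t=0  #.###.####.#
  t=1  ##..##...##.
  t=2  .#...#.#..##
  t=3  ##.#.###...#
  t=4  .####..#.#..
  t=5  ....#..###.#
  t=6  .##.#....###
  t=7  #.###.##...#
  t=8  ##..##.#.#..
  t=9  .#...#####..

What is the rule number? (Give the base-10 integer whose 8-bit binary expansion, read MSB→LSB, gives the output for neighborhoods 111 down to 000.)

101

  ###|.  b7=0 t=0,i=3
  ##.|#  b6=1 t=0,i=0
  #.#|#  b5=1 t=0,i=1
  #..|.  b4=0 t=1,i=2
  .##|.  b3=0 t=0,i=2
  .#.|#  b2=1 t=2,i=1
  ..#|.  b1=0 t=1,i=3
  ...|#  b0=1 t=1,i=7
  bits 01100101 = 101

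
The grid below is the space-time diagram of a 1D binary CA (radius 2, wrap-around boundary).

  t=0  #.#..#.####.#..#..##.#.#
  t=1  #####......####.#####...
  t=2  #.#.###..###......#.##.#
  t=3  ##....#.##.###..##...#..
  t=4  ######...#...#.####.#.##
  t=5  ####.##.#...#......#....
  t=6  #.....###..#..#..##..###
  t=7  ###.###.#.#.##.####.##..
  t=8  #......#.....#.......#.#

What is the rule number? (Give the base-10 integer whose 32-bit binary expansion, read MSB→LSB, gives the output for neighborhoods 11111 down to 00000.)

  #####|#  b31=1 t=1,i=2
  ####.|.  b30=0 t=0,i=9
  ###.#|.  b29=0 t=0,i=10
  ###..|#  b28=1 t=1,i=4
  ##.##|.  b27=0 t=1,i=15
  ##.#.|#  b26=1 t=0,i=1
  ##..#|.  b25=0 t=2,i=7
  ##...|#  b24=1 t=1,i=5
  #.###|.  b23=0 t=0,i=7
  #.##.|.  b22=0 t=0,i=23
  #.#.#|.  b21=0 t=0,i=21
  #.#..|#  b20=1 t=0,i=2
  #..##|#  b19=1 t=0,i=17
  #..#.|#  b18=1 t=0,i=4
  #...#|.  b17=0 t=1,i=22
  #....|#  b16=1 t=1,i=6
  .####|.  b15=0 t=0,i=8
  .###.|.  b14=0 t=2,i=5
  .##.#|#  b13=1 t=0,i=0
  .##..|#  b12=1 t=3,i=1
  .#.##|.  b11=0 t=0,i=6
  .#.#.|.  b10=0 t=7,i=9
  .#..#|#  b9=1 t=0,i=3
  .#...|.  b8=0 t=4,i=10
  ..###|#  b7=1 t=1,i=0
  ..##.|#  b6=1 t=0,i=18
  ..#.#|.  b5=0 t=0,i=5
  ..#..|.  b4=0 t=0,i=15
  ...##|#  b3=1 t=1,i=10
  ...#.|#  b2=1 t=2,i=17
  ....#|#  b1=1 t=1,i=9
  .....|.  b0=0 t=1,i=7
  bits 10010101000111010011001011001110 = 2501718734

2501718734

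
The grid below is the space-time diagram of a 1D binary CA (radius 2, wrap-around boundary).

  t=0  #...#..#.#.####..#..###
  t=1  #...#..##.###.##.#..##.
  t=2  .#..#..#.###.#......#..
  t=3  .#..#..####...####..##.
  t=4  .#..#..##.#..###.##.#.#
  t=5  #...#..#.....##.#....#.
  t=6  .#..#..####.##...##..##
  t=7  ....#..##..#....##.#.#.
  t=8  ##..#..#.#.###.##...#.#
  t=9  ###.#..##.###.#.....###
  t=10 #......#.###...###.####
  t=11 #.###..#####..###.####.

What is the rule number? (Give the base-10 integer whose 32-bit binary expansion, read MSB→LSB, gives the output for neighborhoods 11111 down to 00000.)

  [31] ##### => #  t=9,i=0
  [30] ####. => .  t=0,i=13
  [29] ###.# => .  t=1,i=12
  [28] ###.. => #  t=0,i=0
  [27] ##.## => #  t=1,i=9
  [26] ##.#. => .  t=1,i=16
  [25] ##..# => #  t=0,i=15
  [24] ##... => .  t=0,i=1
  [23] #.### => #  t=0,i=11
  [22] #.##. => .  t=1,i=14
  [21] #.#.# => .  t=0,i=9
  [20] #.#.. => .  t=1,i=0
  [19] #..## => .  t=0,i=19
  [18] #..#. => .  t=0,i=6
  [17] #...# => .  t=0,i=2
  [16] #.... => #  t=2,i=15
  [15] .#### => #  t=0,i=12
  [14] .###. => #  t=1,i=11
  [13] .##.# => .  t=1,i=8
  [12] .##.. => .  t=3,i=21
  [11] .#.## => #  t=0,i=10
  [10] .#.#. => #  t=0,i=8
  [9] .#..# => .  t=0,i=5
  [8] .#... => #  t=1,i=1
  [7] ..### => #  t=0,i=20
  [6] ..##. => #  t=1,i=7
  [5] ..#.# => #  t=0,i=7
  [4] ..#.. => #  t=0,i=4
  [3] ...## => #  t=3,i=13
  [2] ...#. => .  t=0,i=3
  [1] ....# => .  t=2,i=18
  [0] ..... => #  t=2,i=16
  bits 10011010100000011100110111111001 = 2592198137

2592198137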